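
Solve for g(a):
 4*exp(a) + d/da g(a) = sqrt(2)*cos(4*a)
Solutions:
 g(a) = C1 - 4*exp(a) + sqrt(2)*sin(4*a)/4


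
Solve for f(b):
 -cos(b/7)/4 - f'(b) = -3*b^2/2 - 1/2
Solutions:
 f(b) = C1 + b^3/2 + b/2 - 7*sin(b/7)/4


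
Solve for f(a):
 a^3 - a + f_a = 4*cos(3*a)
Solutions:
 f(a) = C1 - a^4/4 + a^2/2 + 4*sin(3*a)/3


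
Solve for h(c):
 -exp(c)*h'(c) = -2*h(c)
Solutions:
 h(c) = C1*exp(-2*exp(-c))


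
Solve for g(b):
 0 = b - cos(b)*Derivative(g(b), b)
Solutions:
 g(b) = C1 + Integral(b/cos(b), b)


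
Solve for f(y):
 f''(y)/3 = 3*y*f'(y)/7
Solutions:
 f(y) = C1 + C2*erfi(3*sqrt(14)*y/14)


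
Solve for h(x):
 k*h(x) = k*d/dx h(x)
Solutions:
 h(x) = C1*exp(x)


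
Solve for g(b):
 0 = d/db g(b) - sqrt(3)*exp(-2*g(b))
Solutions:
 g(b) = log(-sqrt(C1 + 2*sqrt(3)*b))
 g(b) = log(C1 + 2*sqrt(3)*b)/2


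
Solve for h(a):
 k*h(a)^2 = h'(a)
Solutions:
 h(a) = -1/(C1 + a*k)


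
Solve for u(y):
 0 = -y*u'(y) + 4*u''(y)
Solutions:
 u(y) = C1 + C2*erfi(sqrt(2)*y/4)


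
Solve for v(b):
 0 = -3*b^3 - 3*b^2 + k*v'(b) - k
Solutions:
 v(b) = C1 + 3*b^4/(4*k) + b^3/k + b


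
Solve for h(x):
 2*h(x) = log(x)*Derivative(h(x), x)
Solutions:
 h(x) = C1*exp(2*li(x))


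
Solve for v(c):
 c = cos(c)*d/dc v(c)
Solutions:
 v(c) = C1 + Integral(c/cos(c), c)


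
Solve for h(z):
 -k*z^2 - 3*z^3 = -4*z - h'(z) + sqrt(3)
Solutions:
 h(z) = C1 + k*z^3/3 + 3*z^4/4 - 2*z^2 + sqrt(3)*z


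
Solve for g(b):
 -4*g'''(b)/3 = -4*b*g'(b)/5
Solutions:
 g(b) = C1 + Integral(C2*airyai(3^(1/3)*5^(2/3)*b/5) + C3*airybi(3^(1/3)*5^(2/3)*b/5), b)


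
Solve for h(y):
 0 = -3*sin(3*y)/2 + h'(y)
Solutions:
 h(y) = C1 - cos(3*y)/2


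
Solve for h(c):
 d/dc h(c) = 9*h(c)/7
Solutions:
 h(c) = C1*exp(9*c/7)


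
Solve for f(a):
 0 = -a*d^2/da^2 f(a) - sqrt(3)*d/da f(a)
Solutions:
 f(a) = C1 + C2*a^(1 - sqrt(3))


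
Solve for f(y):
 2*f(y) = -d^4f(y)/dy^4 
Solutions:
 f(y) = (C1*sin(2^(3/4)*y/2) + C2*cos(2^(3/4)*y/2))*exp(-2^(3/4)*y/2) + (C3*sin(2^(3/4)*y/2) + C4*cos(2^(3/4)*y/2))*exp(2^(3/4)*y/2)


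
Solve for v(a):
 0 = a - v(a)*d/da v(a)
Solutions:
 v(a) = -sqrt(C1 + a^2)
 v(a) = sqrt(C1 + a^2)


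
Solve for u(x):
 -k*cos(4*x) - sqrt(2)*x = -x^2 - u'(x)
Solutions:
 u(x) = C1 + k*sin(4*x)/4 - x^3/3 + sqrt(2)*x^2/2


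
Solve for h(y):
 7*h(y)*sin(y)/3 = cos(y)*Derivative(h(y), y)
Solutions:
 h(y) = C1/cos(y)^(7/3)


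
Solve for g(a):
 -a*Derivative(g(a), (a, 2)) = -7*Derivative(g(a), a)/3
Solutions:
 g(a) = C1 + C2*a^(10/3)


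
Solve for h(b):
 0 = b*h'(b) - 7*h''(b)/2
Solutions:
 h(b) = C1 + C2*erfi(sqrt(7)*b/7)


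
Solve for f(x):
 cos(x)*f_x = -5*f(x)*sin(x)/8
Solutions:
 f(x) = C1*cos(x)^(5/8)


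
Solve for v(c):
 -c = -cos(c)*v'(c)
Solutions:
 v(c) = C1 + Integral(c/cos(c), c)


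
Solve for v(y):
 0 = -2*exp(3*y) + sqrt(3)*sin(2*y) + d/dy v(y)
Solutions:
 v(y) = C1 + 2*exp(3*y)/3 + sqrt(3)*cos(2*y)/2


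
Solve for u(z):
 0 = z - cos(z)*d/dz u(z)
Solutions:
 u(z) = C1 + Integral(z/cos(z), z)


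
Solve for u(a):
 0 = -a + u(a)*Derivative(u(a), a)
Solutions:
 u(a) = -sqrt(C1 + a^2)
 u(a) = sqrt(C1 + a^2)


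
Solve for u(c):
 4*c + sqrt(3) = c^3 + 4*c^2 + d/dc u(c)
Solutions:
 u(c) = C1 - c^4/4 - 4*c^3/3 + 2*c^2 + sqrt(3)*c


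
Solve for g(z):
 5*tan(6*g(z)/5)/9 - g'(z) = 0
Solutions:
 g(z) = -5*asin(C1*exp(2*z/3))/6 + 5*pi/6
 g(z) = 5*asin(C1*exp(2*z/3))/6


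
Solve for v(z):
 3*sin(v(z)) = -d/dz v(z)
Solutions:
 v(z) = -acos((-C1 - exp(6*z))/(C1 - exp(6*z))) + 2*pi
 v(z) = acos((-C1 - exp(6*z))/(C1 - exp(6*z)))


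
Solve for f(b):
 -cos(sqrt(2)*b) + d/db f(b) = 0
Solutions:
 f(b) = C1 + sqrt(2)*sin(sqrt(2)*b)/2


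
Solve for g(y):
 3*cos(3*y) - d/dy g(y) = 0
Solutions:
 g(y) = C1 + sin(3*y)


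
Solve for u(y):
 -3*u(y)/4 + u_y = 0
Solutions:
 u(y) = C1*exp(3*y/4)


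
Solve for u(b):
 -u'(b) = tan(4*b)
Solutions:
 u(b) = C1 + log(cos(4*b))/4


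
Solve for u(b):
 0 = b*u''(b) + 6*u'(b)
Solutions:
 u(b) = C1 + C2/b^5


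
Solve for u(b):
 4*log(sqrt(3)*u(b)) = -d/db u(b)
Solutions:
 Integral(1/(2*log(_y) + log(3)), (_y, u(b)))/2 = C1 - b


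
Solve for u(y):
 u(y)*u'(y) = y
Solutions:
 u(y) = -sqrt(C1 + y^2)
 u(y) = sqrt(C1 + y^2)


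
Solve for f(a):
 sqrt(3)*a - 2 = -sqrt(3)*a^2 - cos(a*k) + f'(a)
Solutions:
 f(a) = C1 + sqrt(3)*a^3/3 + sqrt(3)*a^2/2 - 2*a + sin(a*k)/k


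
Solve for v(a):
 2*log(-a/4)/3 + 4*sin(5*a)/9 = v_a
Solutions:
 v(a) = C1 + 2*a*log(-a)/3 - 4*a*log(2)/3 - 2*a/3 - 4*cos(5*a)/45


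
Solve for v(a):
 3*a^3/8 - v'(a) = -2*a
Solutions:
 v(a) = C1 + 3*a^4/32 + a^2


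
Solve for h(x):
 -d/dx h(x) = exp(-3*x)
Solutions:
 h(x) = C1 + exp(-3*x)/3


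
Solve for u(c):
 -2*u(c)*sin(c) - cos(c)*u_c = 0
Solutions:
 u(c) = C1*cos(c)^2


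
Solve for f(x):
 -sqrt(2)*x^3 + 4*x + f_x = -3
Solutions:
 f(x) = C1 + sqrt(2)*x^4/4 - 2*x^2 - 3*x


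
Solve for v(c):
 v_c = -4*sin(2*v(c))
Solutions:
 v(c) = pi - acos((-C1 - exp(16*c))/(C1 - exp(16*c)))/2
 v(c) = acos((-C1 - exp(16*c))/(C1 - exp(16*c)))/2


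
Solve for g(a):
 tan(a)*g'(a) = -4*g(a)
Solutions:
 g(a) = C1/sin(a)^4


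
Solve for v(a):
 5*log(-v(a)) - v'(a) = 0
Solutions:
 -li(-v(a)) = C1 + 5*a


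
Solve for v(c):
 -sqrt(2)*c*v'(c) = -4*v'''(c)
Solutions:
 v(c) = C1 + Integral(C2*airyai(sqrt(2)*c/2) + C3*airybi(sqrt(2)*c/2), c)


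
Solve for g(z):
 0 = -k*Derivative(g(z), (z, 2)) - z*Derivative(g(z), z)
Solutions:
 g(z) = C1 + C2*sqrt(k)*erf(sqrt(2)*z*sqrt(1/k)/2)


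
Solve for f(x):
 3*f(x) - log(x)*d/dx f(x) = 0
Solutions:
 f(x) = C1*exp(3*li(x))


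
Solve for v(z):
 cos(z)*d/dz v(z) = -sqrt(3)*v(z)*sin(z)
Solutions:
 v(z) = C1*cos(z)^(sqrt(3))


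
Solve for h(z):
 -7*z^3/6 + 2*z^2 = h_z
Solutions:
 h(z) = C1 - 7*z^4/24 + 2*z^3/3


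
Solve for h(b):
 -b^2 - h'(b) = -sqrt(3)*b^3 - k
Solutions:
 h(b) = C1 + sqrt(3)*b^4/4 - b^3/3 + b*k


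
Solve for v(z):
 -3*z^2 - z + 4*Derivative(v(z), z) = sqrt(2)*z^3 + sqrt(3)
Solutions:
 v(z) = C1 + sqrt(2)*z^4/16 + z^3/4 + z^2/8 + sqrt(3)*z/4


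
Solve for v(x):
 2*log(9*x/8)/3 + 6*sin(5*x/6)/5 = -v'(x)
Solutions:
 v(x) = C1 - 2*x*log(x)/3 - 4*x*log(3)/3 + 2*x/3 + 2*x*log(2) + 36*cos(5*x/6)/25


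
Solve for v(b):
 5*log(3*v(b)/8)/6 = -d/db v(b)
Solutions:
 -6*Integral(1/(-log(_y) - log(3) + 3*log(2)), (_y, v(b)))/5 = C1 - b


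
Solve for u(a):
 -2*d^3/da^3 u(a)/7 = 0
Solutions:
 u(a) = C1 + C2*a + C3*a^2


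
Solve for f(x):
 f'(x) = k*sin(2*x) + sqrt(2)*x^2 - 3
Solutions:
 f(x) = C1 - k*cos(2*x)/2 + sqrt(2)*x^3/3 - 3*x


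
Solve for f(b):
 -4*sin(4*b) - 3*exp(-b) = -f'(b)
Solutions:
 f(b) = C1 - cos(4*b) - 3*exp(-b)


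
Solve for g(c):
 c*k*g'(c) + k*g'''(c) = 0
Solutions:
 g(c) = C1 + Integral(C2*airyai(-c) + C3*airybi(-c), c)


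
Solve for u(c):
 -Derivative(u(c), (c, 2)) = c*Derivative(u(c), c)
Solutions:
 u(c) = C1 + C2*erf(sqrt(2)*c/2)


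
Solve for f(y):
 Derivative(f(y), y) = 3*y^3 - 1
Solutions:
 f(y) = C1 + 3*y^4/4 - y


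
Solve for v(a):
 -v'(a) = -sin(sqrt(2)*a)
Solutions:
 v(a) = C1 - sqrt(2)*cos(sqrt(2)*a)/2


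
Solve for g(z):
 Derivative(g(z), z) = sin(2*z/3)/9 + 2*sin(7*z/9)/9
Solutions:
 g(z) = C1 - cos(2*z/3)/6 - 2*cos(7*z/9)/7


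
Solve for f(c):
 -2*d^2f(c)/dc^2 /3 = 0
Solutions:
 f(c) = C1 + C2*c


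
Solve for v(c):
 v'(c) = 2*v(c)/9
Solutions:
 v(c) = C1*exp(2*c/9)


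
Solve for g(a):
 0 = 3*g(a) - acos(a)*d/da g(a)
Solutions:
 g(a) = C1*exp(3*Integral(1/acos(a), a))


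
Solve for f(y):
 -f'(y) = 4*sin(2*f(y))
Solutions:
 f(y) = pi - acos((-C1 - exp(16*y))/(C1 - exp(16*y)))/2
 f(y) = acos((-C1 - exp(16*y))/(C1 - exp(16*y)))/2


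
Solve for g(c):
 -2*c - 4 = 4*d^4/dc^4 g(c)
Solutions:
 g(c) = C1 + C2*c + C3*c^2 + C4*c^3 - c^5/240 - c^4/24


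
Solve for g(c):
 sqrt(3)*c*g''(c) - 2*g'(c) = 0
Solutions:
 g(c) = C1 + C2*c^(1 + 2*sqrt(3)/3)


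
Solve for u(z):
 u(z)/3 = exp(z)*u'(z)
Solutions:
 u(z) = C1*exp(-exp(-z)/3)


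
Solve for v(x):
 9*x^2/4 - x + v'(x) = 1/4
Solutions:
 v(x) = C1 - 3*x^3/4 + x^2/2 + x/4


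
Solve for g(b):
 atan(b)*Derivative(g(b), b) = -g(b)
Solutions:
 g(b) = C1*exp(-Integral(1/atan(b), b))


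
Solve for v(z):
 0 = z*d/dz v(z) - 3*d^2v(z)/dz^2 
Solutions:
 v(z) = C1 + C2*erfi(sqrt(6)*z/6)


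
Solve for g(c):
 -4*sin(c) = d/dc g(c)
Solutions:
 g(c) = C1 + 4*cos(c)


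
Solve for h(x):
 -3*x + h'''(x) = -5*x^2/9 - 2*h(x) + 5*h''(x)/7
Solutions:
 h(x) = C1*exp(x*(25/(21*sqrt(189231) + 9136)^(1/3) + 10 + (21*sqrt(189231) + 9136)^(1/3))/42)*sin(sqrt(3)*x*(-(21*sqrt(189231) + 9136)^(1/3) + 25/(21*sqrt(189231) + 9136)^(1/3))/42) + C2*exp(x*(25/(21*sqrt(189231) + 9136)^(1/3) + 10 + (21*sqrt(189231) + 9136)^(1/3))/42)*cos(sqrt(3)*x*(-(21*sqrt(189231) + 9136)^(1/3) + 25/(21*sqrt(189231) + 9136)^(1/3))/42) + C3*exp(x*(-(21*sqrt(189231) + 9136)^(1/3) - 25/(21*sqrt(189231) + 9136)^(1/3) + 5)/21) - 5*x^2/18 + 3*x/2 - 25/126


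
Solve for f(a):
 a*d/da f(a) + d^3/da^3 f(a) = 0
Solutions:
 f(a) = C1 + Integral(C2*airyai(-a) + C3*airybi(-a), a)


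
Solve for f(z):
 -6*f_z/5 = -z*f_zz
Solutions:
 f(z) = C1 + C2*z^(11/5)


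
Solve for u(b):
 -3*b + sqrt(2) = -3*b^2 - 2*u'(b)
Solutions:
 u(b) = C1 - b^3/2 + 3*b^2/4 - sqrt(2)*b/2


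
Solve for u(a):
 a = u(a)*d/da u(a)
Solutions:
 u(a) = -sqrt(C1 + a^2)
 u(a) = sqrt(C1 + a^2)


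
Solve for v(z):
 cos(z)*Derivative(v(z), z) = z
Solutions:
 v(z) = C1 + Integral(z/cos(z), z)


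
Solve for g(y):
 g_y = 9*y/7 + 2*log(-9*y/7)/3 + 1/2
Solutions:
 g(y) = C1 + 9*y^2/14 + 2*y*log(-y)/3 + y*(-4*log(7) - 1 + 8*log(3))/6


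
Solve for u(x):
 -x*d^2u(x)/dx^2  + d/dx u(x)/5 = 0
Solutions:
 u(x) = C1 + C2*x^(6/5)


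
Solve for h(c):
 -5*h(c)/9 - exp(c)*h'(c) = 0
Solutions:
 h(c) = C1*exp(5*exp(-c)/9)


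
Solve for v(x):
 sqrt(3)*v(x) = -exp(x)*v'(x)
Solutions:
 v(x) = C1*exp(sqrt(3)*exp(-x))


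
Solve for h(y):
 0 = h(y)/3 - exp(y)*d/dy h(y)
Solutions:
 h(y) = C1*exp(-exp(-y)/3)


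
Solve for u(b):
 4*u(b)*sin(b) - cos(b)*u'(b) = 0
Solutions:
 u(b) = C1/cos(b)^4


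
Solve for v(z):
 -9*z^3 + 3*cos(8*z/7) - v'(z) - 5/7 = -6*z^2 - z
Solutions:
 v(z) = C1 - 9*z^4/4 + 2*z^3 + z^2/2 - 5*z/7 + 21*sin(8*z/7)/8


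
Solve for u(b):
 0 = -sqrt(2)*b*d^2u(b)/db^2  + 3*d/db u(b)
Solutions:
 u(b) = C1 + C2*b^(1 + 3*sqrt(2)/2)


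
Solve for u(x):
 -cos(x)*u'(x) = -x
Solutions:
 u(x) = C1 + Integral(x/cos(x), x)


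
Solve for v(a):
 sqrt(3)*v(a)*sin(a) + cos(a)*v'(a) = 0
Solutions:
 v(a) = C1*cos(a)^(sqrt(3))


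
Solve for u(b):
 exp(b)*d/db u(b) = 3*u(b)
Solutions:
 u(b) = C1*exp(-3*exp(-b))


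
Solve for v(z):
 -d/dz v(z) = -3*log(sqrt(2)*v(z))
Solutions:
 -2*Integral(1/(2*log(_y) + log(2)), (_y, v(z)))/3 = C1 - z


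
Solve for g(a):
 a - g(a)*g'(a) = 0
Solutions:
 g(a) = -sqrt(C1 + a^2)
 g(a) = sqrt(C1 + a^2)


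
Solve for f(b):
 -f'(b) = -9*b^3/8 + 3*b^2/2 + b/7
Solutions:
 f(b) = C1 + 9*b^4/32 - b^3/2 - b^2/14


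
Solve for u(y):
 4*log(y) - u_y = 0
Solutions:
 u(y) = C1 + 4*y*log(y) - 4*y


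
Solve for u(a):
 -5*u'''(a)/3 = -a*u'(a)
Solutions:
 u(a) = C1 + Integral(C2*airyai(3^(1/3)*5^(2/3)*a/5) + C3*airybi(3^(1/3)*5^(2/3)*a/5), a)


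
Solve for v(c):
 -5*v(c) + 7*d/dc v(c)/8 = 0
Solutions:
 v(c) = C1*exp(40*c/7)


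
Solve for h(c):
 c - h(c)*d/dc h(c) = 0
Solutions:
 h(c) = -sqrt(C1 + c^2)
 h(c) = sqrt(C1 + c^2)


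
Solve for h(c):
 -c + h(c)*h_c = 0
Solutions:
 h(c) = -sqrt(C1 + c^2)
 h(c) = sqrt(C1 + c^2)


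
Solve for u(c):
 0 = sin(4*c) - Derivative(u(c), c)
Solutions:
 u(c) = C1 - cos(4*c)/4


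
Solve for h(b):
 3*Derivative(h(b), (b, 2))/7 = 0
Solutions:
 h(b) = C1 + C2*b


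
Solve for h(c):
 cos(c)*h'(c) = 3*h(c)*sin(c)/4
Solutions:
 h(c) = C1/cos(c)^(3/4)


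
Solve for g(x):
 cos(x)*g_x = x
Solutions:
 g(x) = C1 + Integral(x/cos(x), x)


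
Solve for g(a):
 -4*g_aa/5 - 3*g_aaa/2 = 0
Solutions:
 g(a) = C1 + C2*a + C3*exp(-8*a/15)


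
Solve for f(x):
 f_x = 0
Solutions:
 f(x) = C1


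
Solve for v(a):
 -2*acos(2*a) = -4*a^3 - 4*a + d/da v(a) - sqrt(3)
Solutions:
 v(a) = C1 + a^4 + 2*a^2 - 2*a*acos(2*a) + sqrt(3)*a + sqrt(1 - 4*a^2)


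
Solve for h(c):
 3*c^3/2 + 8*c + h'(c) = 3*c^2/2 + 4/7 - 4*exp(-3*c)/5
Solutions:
 h(c) = C1 - 3*c^4/8 + c^3/2 - 4*c^2 + 4*c/7 + 4*exp(-3*c)/15


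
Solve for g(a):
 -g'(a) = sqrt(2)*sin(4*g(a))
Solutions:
 g(a) = -acos((-C1 - exp(8*sqrt(2)*a))/(C1 - exp(8*sqrt(2)*a)))/4 + pi/2
 g(a) = acos((-C1 - exp(8*sqrt(2)*a))/(C1 - exp(8*sqrt(2)*a)))/4


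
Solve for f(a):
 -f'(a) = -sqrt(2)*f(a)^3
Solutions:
 f(a) = -sqrt(2)*sqrt(-1/(C1 + sqrt(2)*a))/2
 f(a) = sqrt(2)*sqrt(-1/(C1 + sqrt(2)*a))/2


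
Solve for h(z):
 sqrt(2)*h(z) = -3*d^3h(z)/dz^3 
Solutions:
 h(z) = C3*exp(-2^(1/6)*3^(2/3)*z/3) + (C1*sin(6^(1/6)*z/2) + C2*cos(6^(1/6)*z/2))*exp(2^(1/6)*3^(2/3)*z/6)


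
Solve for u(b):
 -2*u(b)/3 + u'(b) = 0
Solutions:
 u(b) = C1*exp(2*b/3)


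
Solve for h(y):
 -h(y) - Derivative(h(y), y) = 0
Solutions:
 h(y) = C1*exp(-y)


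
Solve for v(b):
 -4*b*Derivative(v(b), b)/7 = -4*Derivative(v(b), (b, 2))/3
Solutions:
 v(b) = C1 + C2*erfi(sqrt(42)*b/14)


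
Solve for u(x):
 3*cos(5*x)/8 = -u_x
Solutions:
 u(x) = C1 - 3*sin(5*x)/40


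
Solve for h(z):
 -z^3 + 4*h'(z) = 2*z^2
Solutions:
 h(z) = C1 + z^4/16 + z^3/6


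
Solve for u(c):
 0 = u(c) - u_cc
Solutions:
 u(c) = C1*exp(-c) + C2*exp(c)


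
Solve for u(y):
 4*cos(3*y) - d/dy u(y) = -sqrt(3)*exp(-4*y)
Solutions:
 u(y) = C1 + 4*sin(3*y)/3 - sqrt(3)*exp(-4*y)/4


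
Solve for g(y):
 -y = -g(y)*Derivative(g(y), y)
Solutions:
 g(y) = -sqrt(C1 + y^2)
 g(y) = sqrt(C1 + y^2)


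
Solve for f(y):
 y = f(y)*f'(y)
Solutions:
 f(y) = -sqrt(C1 + y^2)
 f(y) = sqrt(C1 + y^2)


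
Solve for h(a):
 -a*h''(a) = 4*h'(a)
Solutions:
 h(a) = C1 + C2/a^3


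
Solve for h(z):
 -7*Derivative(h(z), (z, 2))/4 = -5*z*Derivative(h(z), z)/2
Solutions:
 h(z) = C1 + C2*erfi(sqrt(35)*z/7)


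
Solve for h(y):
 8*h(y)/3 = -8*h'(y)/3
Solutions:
 h(y) = C1*exp(-y)


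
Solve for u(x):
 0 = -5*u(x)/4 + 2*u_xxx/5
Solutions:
 u(x) = C3*exp(5^(2/3)*x/2) + (C1*sin(sqrt(3)*5^(2/3)*x/4) + C2*cos(sqrt(3)*5^(2/3)*x/4))*exp(-5^(2/3)*x/4)


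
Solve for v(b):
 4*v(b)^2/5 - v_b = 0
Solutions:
 v(b) = -5/(C1 + 4*b)


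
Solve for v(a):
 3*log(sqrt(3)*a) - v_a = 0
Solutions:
 v(a) = C1 + 3*a*log(a) - 3*a + 3*a*log(3)/2


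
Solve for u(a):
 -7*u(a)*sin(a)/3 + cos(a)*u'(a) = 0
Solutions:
 u(a) = C1/cos(a)^(7/3)


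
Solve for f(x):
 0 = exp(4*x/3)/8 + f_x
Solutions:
 f(x) = C1 - 3*exp(4*x/3)/32


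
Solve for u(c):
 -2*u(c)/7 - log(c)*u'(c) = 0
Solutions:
 u(c) = C1*exp(-2*li(c)/7)


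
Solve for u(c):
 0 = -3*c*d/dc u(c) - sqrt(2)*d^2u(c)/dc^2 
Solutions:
 u(c) = C1 + C2*erf(2^(1/4)*sqrt(3)*c/2)


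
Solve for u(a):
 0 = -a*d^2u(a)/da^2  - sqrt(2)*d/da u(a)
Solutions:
 u(a) = C1 + C2*a^(1 - sqrt(2))


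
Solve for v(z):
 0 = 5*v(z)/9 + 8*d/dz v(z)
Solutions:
 v(z) = C1*exp(-5*z/72)


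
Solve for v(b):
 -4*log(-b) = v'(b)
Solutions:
 v(b) = C1 - 4*b*log(-b) + 4*b


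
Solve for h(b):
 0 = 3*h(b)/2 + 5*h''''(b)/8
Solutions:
 h(b) = (C1*sin(3^(1/4)*5^(3/4)*b/5) + C2*cos(3^(1/4)*5^(3/4)*b/5))*exp(-3^(1/4)*5^(3/4)*b/5) + (C3*sin(3^(1/4)*5^(3/4)*b/5) + C4*cos(3^(1/4)*5^(3/4)*b/5))*exp(3^(1/4)*5^(3/4)*b/5)


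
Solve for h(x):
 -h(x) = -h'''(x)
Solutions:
 h(x) = C3*exp(x) + (C1*sin(sqrt(3)*x/2) + C2*cos(sqrt(3)*x/2))*exp(-x/2)


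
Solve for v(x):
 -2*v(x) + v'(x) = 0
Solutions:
 v(x) = C1*exp(2*x)


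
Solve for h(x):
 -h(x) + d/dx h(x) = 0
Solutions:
 h(x) = C1*exp(x)


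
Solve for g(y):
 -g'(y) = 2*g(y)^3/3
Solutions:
 g(y) = -sqrt(6)*sqrt(-1/(C1 - 2*y))/2
 g(y) = sqrt(6)*sqrt(-1/(C1 - 2*y))/2


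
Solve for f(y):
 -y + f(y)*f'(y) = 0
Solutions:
 f(y) = -sqrt(C1 + y^2)
 f(y) = sqrt(C1 + y^2)


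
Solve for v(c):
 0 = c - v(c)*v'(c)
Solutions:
 v(c) = -sqrt(C1 + c^2)
 v(c) = sqrt(C1 + c^2)


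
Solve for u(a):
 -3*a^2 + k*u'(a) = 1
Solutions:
 u(a) = C1 + a^3/k + a/k


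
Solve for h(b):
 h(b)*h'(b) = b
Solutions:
 h(b) = -sqrt(C1 + b^2)
 h(b) = sqrt(C1 + b^2)


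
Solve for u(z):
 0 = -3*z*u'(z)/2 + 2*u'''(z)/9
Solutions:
 u(z) = C1 + Integral(C2*airyai(3*2^(1/3)*z/2) + C3*airybi(3*2^(1/3)*z/2), z)


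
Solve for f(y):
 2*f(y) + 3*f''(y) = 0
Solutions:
 f(y) = C1*sin(sqrt(6)*y/3) + C2*cos(sqrt(6)*y/3)


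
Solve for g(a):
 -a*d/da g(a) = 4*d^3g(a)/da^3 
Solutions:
 g(a) = C1 + Integral(C2*airyai(-2^(1/3)*a/2) + C3*airybi(-2^(1/3)*a/2), a)


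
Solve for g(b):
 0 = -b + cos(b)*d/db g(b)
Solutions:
 g(b) = C1 + Integral(b/cos(b), b)


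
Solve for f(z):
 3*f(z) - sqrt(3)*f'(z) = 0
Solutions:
 f(z) = C1*exp(sqrt(3)*z)


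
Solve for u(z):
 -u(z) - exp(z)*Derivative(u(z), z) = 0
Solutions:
 u(z) = C1*exp(exp(-z))


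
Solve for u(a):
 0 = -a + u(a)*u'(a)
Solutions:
 u(a) = -sqrt(C1 + a^2)
 u(a) = sqrt(C1 + a^2)


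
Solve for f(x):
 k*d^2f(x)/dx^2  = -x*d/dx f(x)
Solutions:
 f(x) = C1 + C2*sqrt(k)*erf(sqrt(2)*x*sqrt(1/k)/2)


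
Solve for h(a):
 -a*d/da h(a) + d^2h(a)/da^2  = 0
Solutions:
 h(a) = C1 + C2*erfi(sqrt(2)*a/2)


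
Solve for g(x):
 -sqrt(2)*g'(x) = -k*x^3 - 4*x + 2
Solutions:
 g(x) = C1 + sqrt(2)*k*x^4/8 + sqrt(2)*x^2 - sqrt(2)*x


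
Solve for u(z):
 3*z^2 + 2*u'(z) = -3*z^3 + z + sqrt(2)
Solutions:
 u(z) = C1 - 3*z^4/8 - z^3/2 + z^2/4 + sqrt(2)*z/2


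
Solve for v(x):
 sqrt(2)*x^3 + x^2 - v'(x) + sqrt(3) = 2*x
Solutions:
 v(x) = C1 + sqrt(2)*x^4/4 + x^3/3 - x^2 + sqrt(3)*x


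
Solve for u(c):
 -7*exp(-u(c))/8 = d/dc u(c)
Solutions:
 u(c) = log(C1 - 7*c/8)


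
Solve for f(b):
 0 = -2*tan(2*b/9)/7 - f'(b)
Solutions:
 f(b) = C1 + 9*log(cos(2*b/9))/7


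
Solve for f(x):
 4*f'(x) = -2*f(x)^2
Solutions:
 f(x) = 2/(C1 + x)


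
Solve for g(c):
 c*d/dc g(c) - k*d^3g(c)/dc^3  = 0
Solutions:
 g(c) = C1 + Integral(C2*airyai(c*(1/k)^(1/3)) + C3*airybi(c*(1/k)^(1/3)), c)


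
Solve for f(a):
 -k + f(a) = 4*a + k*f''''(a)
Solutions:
 f(a) = C1*exp(-a*(1/k)^(1/4)) + C2*exp(a*(1/k)^(1/4)) + C3*exp(-I*a*(1/k)^(1/4)) + C4*exp(I*a*(1/k)^(1/4)) + 4*a + k


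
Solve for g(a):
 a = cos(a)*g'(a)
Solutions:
 g(a) = C1 + Integral(a/cos(a), a)


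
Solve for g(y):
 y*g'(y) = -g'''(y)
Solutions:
 g(y) = C1 + Integral(C2*airyai(-y) + C3*airybi(-y), y)


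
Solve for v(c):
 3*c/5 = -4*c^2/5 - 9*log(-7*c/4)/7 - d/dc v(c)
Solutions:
 v(c) = C1 - 4*c^3/15 - 3*c^2/10 - 9*c*log(-c)/7 + 9*c*(-log(7) + 1 + 2*log(2))/7


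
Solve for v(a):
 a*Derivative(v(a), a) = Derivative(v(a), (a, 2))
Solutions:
 v(a) = C1 + C2*erfi(sqrt(2)*a/2)


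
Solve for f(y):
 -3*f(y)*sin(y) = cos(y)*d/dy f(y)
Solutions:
 f(y) = C1*cos(y)^3


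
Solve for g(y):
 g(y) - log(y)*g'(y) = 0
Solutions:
 g(y) = C1*exp(li(y))


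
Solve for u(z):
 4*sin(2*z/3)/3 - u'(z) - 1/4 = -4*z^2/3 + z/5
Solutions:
 u(z) = C1 + 4*z^3/9 - z^2/10 - z/4 - 2*cos(2*z/3)


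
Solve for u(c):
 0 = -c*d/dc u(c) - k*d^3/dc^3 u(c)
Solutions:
 u(c) = C1 + Integral(C2*airyai(c*(-1/k)^(1/3)) + C3*airybi(c*(-1/k)^(1/3)), c)


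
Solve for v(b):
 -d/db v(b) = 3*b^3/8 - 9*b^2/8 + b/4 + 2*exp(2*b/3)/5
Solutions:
 v(b) = C1 - 3*b^4/32 + 3*b^3/8 - b^2/8 - 3*exp(2*b/3)/5


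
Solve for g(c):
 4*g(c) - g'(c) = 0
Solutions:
 g(c) = C1*exp(4*c)


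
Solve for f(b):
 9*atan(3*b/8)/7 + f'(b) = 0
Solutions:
 f(b) = C1 - 9*b*atan(3*b/8)/7 + 12*log(9*b^2 + 64)/7


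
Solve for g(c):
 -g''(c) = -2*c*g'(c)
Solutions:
 g(c) = C1 + C2*erfi(c)


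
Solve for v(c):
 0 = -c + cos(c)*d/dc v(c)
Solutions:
 v(c) = C1 + Integral(c/cos(c), c)


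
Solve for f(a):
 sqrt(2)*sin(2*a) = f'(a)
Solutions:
 f(a) = C1 - sqrt(2)*cos(2*a)/2


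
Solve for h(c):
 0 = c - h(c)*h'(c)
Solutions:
 h(c) = -sqrt(C1 + c^2)
 h(c) = sqrt(C1 + c^2)


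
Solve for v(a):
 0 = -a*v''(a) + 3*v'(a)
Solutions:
 v(a) = C1 + C2*a^4


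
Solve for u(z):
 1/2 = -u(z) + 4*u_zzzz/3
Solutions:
 u(z) = C1*exp(-sqrt(2)*3^(1/4)*z/2) + C2*exp(sqrt(2)*3^(1/4)*z/2) + C3*sin(sqrt(2)*3^(1/4)*z/2) + C4*cos(sqrt(2)*3^(1/4)*z/2) - 1/2


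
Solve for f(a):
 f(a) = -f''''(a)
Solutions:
 f(a) = (C1*sin(sqrt(2)*a/2) + C2*cos(sqrt(2)*a/2))*exp(-sqrt(2)*a/2) + (C3*sin(sqrt(2)*a/2) + C4*cos(sqrt(2)*a/2))*exp(sqrt(2)*a/2)


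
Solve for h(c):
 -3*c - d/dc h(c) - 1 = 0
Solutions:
 h(c) = C1 - 3*c^2/2 - c


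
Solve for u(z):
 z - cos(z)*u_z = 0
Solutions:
 u(z) = C1 + Integral(z/cos(z), z)


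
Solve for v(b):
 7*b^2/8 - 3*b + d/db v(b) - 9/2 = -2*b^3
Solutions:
 v(b) = C1 - b^4/2 - 7*b^3/24 + 3*b^2/2 + 9*b/2


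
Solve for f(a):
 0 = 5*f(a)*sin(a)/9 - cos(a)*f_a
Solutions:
 f(a) = C1/cos(a)^(5/9)


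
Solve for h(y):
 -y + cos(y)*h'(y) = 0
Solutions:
 h(y) = C1 + Integral(y/cos(y), y)


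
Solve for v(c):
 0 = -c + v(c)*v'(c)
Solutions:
 v(c) = -sqrt(C1 + c^2)
 v(c) = sqrt(C1 + c^2)


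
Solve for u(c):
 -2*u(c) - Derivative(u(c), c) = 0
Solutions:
 u(c) = C1*exp(-2*c)


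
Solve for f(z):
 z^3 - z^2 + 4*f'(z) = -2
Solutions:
 f(z) = C1 - z^4/16 + z^3/12 - z/2


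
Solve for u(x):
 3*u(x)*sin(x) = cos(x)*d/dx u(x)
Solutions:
 u(x) = C1/cos(x)^3


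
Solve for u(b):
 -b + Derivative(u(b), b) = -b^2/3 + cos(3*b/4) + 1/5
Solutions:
 u(b) = C1 - b^3/9 + b^2/2 + b/5 + 4*sin(3*b/4)/3


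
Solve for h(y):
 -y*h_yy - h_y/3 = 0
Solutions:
 h(y) = C1 + C2*y^(2/3)


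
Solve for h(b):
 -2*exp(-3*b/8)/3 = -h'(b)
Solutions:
 h(b) = C1 - 16*exp(-3*b/8)/9


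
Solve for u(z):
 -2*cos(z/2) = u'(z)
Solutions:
 u(z) = C1 - 4*sin(z/2)


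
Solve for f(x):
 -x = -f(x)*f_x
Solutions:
 f(x) = -sqrt(C1 + x^2)
 f(x) = sqrt(C1 + x^2)


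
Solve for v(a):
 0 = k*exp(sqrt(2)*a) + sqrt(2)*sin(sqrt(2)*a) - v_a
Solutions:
 v(a) = C1 + sqrt(2)*k*exp(sqrt(2)*a)/2 - cos(sqrt(2)*a)


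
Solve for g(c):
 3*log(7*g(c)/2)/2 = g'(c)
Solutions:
 2*Integral(1/(-log(_y) - log(7) + log(2)), (_y, g(c)))/3 = C1 - c


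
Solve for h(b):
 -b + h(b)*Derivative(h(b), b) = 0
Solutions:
 h(b) = -sqrt(C1 + b^2)
 h(b) = sqrt(C1 + b^2)


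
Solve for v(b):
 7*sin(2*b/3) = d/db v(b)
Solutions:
 v(b) = C1 - 21*cos(2*b/3)/2


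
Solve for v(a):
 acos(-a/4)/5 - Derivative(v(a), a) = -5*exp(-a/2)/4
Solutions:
 v(a) = C1 + a*acos(-a/4)/5 + sqrt(16 - a^2)/5 - 5*exp(-a/2)/2


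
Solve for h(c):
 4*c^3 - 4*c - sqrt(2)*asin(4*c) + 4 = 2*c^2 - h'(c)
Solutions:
 h(c) = C1 - c^4 + 2*c^3/3 + 2*c^2 - 4*c + sqrt(2)*(c*asin(4*c) + sqrt(1 - 16*c^2)/4)


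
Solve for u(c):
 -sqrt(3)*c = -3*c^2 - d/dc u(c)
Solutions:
 u(c) = C1 - c^3 + sqrt(3)*c^2/2


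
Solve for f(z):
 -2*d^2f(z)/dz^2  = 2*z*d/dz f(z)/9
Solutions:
 f(z) = C1 + C2*erf(sqrt(2)*z/6)


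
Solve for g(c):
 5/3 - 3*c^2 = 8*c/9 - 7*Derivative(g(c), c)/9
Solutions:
 g(c) = C1 + 9*c^3/7 + 4*c^2/7 - 15*c/7


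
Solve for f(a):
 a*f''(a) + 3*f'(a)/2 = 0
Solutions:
 f(a) = C1 + C2/sqrt(a)


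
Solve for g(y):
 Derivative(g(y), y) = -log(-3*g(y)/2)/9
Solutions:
 9*Integral(1/(log(-_y) - log(2) + log(3)), (_y, g(y))) = C1 - y


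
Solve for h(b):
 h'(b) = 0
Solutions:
 h(b) = C1


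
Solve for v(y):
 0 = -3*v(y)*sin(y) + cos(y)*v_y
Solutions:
 v(y) = C1/cos(y)^3


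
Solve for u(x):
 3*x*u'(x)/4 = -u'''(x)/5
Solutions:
 u(x) = C1 + Integral(C2*airyai(-30^(1/3)*x/2) + C3*airybi(-30^(1/3)*x/2), x)


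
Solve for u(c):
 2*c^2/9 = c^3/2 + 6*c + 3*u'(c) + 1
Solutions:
 u(c) = C1 - c^4/24 + 2*c^3/81 - c^2 - c/3


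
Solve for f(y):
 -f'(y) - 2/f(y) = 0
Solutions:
 f(y) = -sqrt(C1 - 4*y)
 f(y) = sqrt(C1 - 4*y)


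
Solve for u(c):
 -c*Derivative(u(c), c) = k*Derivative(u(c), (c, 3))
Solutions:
 u(c) = C1 + Integral(C2*airyai(c*(-1/k)^(1/3)) + C3*airybi(c*(-1/k)^(1/3)), c)


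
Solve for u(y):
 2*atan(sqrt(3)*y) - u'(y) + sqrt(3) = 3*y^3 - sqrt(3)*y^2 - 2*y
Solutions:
 u(y) = C1 - 3*y^4/4 + sqrt(3)*y^3/3 + y^2 + 2*y*atan(sqrt(3)*y) + sqrt(3)*y - sqrt(3)*log(3*y^2 + 1)/3


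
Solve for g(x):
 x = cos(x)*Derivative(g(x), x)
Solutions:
 g(x) = C1 + Integral(x/cos(x), x)


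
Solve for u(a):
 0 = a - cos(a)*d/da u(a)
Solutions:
 u(a) = C1 + Integral(a/cos(a), a)


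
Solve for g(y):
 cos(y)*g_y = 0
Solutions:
 g(y) = C1


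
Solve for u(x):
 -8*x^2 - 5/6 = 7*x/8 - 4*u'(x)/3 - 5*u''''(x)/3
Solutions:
 u(x) = C1 + C4*exp(-10^(2/3)*x/5) + 2*x^3 + 21*x^2/64 + 5*x/8 + (C2*sin(10^(2/3)*sqrt(3)*x/10) + C3*cos(10^(2/3)*sqrt(3)*x/10))*exp(10^(2/3)*x/10)


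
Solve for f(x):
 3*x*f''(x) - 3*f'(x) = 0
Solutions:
 f(x) = C1 + C2*x^2


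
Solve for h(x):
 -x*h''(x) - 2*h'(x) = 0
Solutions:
 h(x) = C1 + C2/x


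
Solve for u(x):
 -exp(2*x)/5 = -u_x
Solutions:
 u(x) = C1 + exp(2*x)/10


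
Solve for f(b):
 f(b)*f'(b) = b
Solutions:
 f(b) = -sqrt(C1 + b^2)
 f(b) = sqrt(C1 + b^2)


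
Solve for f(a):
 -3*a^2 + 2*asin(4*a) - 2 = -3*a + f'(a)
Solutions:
 f(a) = C1 - a^3 + 3*a^2/2 + 2*a*asin(4*a) - 2*a + sqrt(1 - 16*a^2)/2


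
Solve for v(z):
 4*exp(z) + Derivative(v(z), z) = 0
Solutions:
 v(z) = C1 - 4*exp(z)


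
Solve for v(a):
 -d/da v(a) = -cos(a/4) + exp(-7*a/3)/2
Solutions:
 v(a) = C1 + 4*sin(a/4) + 3*exp(-7*a/3)/14


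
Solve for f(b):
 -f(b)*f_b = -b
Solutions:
 f(b) = -sqrt(C1 + b^2)
 f(b) = sqrt(C1 + b^2)


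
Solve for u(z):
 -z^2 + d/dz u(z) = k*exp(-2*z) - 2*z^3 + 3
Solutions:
 u(z) = C1 - k*exp(-2*z)/2 - z^4/2 + z^3/3 + 3*z


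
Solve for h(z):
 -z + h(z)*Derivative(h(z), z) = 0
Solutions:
 h(z) = -sqrt(C1 + z^2)
 h(z) = sqrt(C1 + z^2)


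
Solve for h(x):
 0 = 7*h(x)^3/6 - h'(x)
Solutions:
 h(x) = -sqrt(3)*sqrt(-1/(C1 + 7*x))
 h(x) = sqrt(3)*sqrt(-1/(C1 + 7*x))


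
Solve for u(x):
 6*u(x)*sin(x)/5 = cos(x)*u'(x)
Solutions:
 u(x) = C1/cos(x)^(6/5)


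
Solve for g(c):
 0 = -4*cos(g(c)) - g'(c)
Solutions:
 g(c) = pi - asin((C1 + exp(8*c))/(C1 - exp(8*c)))
 g(c) = asin((C1 + exp(8*c))/(C1 - exp(8*c)))


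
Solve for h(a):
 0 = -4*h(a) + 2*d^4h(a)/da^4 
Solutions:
 h(a) = C1*exp(-2^(1/4)*a) + C2*exp(2^(1/4)*a) + C3*sin(2^(1/4)*a) + C4*cos(2^(1/4)*a)


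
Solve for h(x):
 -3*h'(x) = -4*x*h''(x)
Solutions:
 h(x) = C1 + C2*x^(7/4)


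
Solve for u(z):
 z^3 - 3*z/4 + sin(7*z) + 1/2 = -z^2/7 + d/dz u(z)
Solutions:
 u(z) = C1 + z^4/4 + z^3/21 - 3*z^2/8 + z/2 - cos(7*z)/7


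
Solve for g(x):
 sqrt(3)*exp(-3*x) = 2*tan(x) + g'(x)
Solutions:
 g(x) = C1 - log(tan(x)^2 + 1) - sqrt(3)*exp(-3*x)/3


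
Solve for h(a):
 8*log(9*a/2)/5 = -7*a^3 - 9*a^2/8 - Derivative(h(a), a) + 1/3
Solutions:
 h(a) = C1 - 7*a^4/4 - 3*a^3/8 - 8*a*log(a)/5 - 16*a*log(3)/5 + 8*a*log(2)/5 + 29*a/15


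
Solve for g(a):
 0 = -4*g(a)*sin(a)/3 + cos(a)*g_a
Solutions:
 g(a) = C1/cos(a)^(4/3)


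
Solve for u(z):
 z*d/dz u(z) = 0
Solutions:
 u(z) = C1


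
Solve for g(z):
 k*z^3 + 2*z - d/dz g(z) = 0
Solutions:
 g(z) = C1 + k*z^4/4 + z^2


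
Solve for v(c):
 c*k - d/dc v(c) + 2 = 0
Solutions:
 v(c) = C1 + c^2*k/2 + 2*c


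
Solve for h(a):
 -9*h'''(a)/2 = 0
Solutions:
 h(a) = C1 + C2*a + C3*a^2


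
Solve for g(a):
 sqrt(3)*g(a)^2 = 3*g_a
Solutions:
 g(a) = -3/(C1 + sqrt(3)*a)


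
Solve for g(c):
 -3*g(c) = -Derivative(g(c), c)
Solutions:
 g(c) = C1*exp(3*c)


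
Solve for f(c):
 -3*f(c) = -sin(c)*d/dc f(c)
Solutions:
 f(c) = C1*(cos(c) - 1)^(3/2)/(cos(c) + 1)^(3/2)


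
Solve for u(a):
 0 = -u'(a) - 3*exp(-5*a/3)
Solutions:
 u(a) = C1 + 9*exp(-5*a/3)/5


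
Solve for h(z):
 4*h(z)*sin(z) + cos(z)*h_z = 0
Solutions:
 h(z) = C1*cos(z)^4


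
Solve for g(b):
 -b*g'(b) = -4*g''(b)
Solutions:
 g(b) = C1 + C2*erfi(sqrt(2)*b/4)


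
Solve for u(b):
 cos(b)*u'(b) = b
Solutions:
 u(b) = C1 + Integral(b/cos(b), b)


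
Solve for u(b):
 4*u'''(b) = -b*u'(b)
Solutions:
 u(b) = C1 + Integral(C2*airyai(-2^(1/3)*b/2) + C3*airybi(-2^(1/3)*b/2), b)


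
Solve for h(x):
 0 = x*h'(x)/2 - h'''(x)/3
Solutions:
 h(x) = C1 + Integral(C2*airyai(2^(2/3)*3^(1/3)*x/2) + C3*airybi(2^(2/3)*3^(1/3)*x/2), x)


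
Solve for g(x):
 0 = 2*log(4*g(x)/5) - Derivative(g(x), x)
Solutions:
 -Integral(1/(log(_y) - log(5) + 2*log(2)), (_y, g(x)))/2 = C1 - x


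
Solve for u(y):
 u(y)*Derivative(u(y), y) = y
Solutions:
 u(y) = -sqrt(C1 + y^2)
 u(y) = sqrt(C1 + y^2)


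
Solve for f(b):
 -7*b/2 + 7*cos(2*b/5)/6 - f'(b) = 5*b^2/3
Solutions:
 f(b) = C1 - 5*b^3/9 - 7*b^2/4 + 35*sin(2*b/5)/12


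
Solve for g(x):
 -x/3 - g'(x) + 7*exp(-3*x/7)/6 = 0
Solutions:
 g(x) = C1 - x^2/6 - 49*exp(-3*x/7)/18


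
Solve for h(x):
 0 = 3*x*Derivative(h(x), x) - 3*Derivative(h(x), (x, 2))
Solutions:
 h(x) = C1 + C2*erfi(sqrt(2)*x/2)


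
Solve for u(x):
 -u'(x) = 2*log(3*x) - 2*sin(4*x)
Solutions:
 u(x) = C1 - 2*x*log(x) - 2*x*log(3) + 2*x - cos(4*x)/2


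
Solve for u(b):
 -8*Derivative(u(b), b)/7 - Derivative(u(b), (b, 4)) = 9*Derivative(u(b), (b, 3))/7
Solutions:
 u(b) = C1 + C2*exp(b*(-6 + 9/(70*sqrt(10) + 223)^(1/3) + (70*sqrt(10) + 223)^(1/3))/14)*sin(sqrt(3)*b*(-(70*sqrt(10) + 223)^(1/3) + 9/(70*sqrt(10) + 223)^(1/3))/14) + C3*exp(b*(-6 + 9/(70*sqrt(10) + 223)^(1/3) + (70*sqrt(10) + 223)^(1/3))/14)*cos(sqrt(3)*b*(-(70*sqrt(10) + 223)^(1/3) + 9/(70*sqrt(10) + 223)^(1/3))/14) + C4*exp(-b*(9/(70*sqrt(10) + 223)^(1/3) + 3 + (70*sqrt(10) + 223)^(1/3))/7)


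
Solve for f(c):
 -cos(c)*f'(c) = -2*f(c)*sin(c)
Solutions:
 f(c) = C1/cos(c)^2


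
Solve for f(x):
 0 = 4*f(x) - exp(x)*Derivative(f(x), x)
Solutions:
 f(x) = C1*exp(-4*exp(-x))


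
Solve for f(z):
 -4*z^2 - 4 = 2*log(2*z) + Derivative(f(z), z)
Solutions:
 f(z) = C1 - 4*z^3/3 - 2*z*log(z) - 2*z - z*log(4)


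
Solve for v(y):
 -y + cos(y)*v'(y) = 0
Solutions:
 v(y) = C1 + Integral(y/cos(y), y)


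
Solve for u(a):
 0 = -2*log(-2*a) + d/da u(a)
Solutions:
 u(a) = C1 + 2*a*log(-a) + 2*a*(-1 + log(2))


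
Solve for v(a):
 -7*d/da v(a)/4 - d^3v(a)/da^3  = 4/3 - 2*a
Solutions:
 v(a) = C1 + C2*sin(sqrt(7)*a/2) + C3*cos(sqrt(7)*a/2) + 4*a^2/7 - 16*a/21


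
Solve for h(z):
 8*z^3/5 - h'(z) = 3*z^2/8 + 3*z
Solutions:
 h(z) = C1 + 2*z^4/5 - z^3/8 - 3*z^2/2


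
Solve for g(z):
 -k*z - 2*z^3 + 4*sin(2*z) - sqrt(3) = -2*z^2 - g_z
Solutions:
 g(z) = C1 + k*z^2/2 + z^4/2 - 2*z^3/3 + sqrt(3)*z + 2*cos(2*z)


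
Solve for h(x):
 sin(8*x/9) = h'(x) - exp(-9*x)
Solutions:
 h(x) = C1 - 9*cos(8*x/9)/8 - exp(-9*x)/9


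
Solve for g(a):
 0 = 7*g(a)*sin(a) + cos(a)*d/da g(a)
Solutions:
 g(a) = C1*cos(a)^7


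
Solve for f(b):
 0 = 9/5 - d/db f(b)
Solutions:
 f(b) = C1 + 9*b/5


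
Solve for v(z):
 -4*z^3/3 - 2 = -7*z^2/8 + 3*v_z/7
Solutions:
 v(z) = C1 - 7*z^4/9 + 49*z^3/72 - 14*z/3


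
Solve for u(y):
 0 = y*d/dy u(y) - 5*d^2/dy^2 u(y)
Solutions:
 u(y) = C1 + C2*erfi(sqrt(10)*y/10)


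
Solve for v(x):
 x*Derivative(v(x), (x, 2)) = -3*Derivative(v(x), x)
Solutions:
 v(x) = C1 + C2/x^2


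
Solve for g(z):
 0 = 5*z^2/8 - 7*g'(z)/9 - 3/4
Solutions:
 g(z) = C1 + 15*z^3/56 - 27*z/28


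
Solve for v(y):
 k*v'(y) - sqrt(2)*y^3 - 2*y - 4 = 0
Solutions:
 v(y) = C1 + sqrt(2)*y^4/(4*k) + y^2/k + 4*y/k


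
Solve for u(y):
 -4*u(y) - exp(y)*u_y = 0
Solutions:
 u(y) = C1*exp(4*exp(-y))


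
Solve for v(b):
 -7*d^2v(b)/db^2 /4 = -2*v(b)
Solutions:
 v(b) = C1*exp(-2*sqrt(14)*b/7) + C2*exp(2*sqrt(14)*b/7)


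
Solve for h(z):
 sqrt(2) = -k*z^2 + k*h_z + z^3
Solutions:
 h(z) = C1 + z^3/3 - z^4/(4*k) + sqrt(2)*z/k


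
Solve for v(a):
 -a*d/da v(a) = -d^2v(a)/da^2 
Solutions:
 v(a) = C1 + C2*erfi(sqrt(2)*a/2)


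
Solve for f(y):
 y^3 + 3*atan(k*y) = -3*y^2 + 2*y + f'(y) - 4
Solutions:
 f(y) = C1 + y^4/4 + y^3 - y^2 + 4*y + 3*Piecewise((y*atan(k*y) - log(k^2*y^2 + 1)/(2*k), Ne(k, 0)), (0, True))


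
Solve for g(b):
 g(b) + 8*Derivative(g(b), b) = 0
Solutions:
 g(b) = C1*exp(-b/8)


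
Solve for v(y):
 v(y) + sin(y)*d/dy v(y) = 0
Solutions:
 v(y) = C1*sqrt(cos(y) + 1)/sqrt(cos(y) - 1)


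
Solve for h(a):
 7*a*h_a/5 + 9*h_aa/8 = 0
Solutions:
 h(a) = C1 + C2*erf(2*sqrt(35)*a/15)


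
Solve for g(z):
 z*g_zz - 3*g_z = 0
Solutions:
 g(z) = C1 + C2*z^4


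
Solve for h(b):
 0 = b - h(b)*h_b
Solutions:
 h(b) = -sqrt(C1 + b^2)
 h(b) = sqrt(C1 + b^2)


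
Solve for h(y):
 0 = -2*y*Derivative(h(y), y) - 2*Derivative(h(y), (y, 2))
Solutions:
 h(y) = C1 + C2*erf(sqrt(2)*y/2)


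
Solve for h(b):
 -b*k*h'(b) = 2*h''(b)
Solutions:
 h(b) = Piecewise((-sqrt(pi)*C1*erf(b*sqrt(k)/2)/sqrt(k) - C2, (k > 0) | (k < 0)), (-C1*b - C2, True))


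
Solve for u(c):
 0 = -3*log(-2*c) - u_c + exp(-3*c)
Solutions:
 u(c) = C1 - 3*c*log(-c) + 3*c*(1 - log(2)) - exp(-3*c)/3


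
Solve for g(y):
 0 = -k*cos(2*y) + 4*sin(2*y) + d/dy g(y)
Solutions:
 g(y) = C1 + k*sin(2*y)/2 + 2*cos(2*y)


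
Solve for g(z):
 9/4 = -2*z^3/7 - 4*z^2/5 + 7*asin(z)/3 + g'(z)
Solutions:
 g(z) = C1 + z^4/14 + 4*z^3/15 - 7*z*asin(z)/3 + 9*z/4 - 7*sqrt(1 - z^2)/3


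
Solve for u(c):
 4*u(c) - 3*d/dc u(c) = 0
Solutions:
 u(c) = C1*exp(4*c/3)


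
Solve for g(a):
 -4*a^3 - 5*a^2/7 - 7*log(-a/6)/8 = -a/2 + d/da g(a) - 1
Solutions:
 g(a) = C1 - a^4 - 5*a^3/21 + a^2/4 - 7*a*log(-a)/8 + a*(7*log(6) + 15)/8


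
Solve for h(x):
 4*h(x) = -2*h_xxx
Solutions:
 h(x) = C3*exp(-2^(1/3)*x) + (C1*sin(2^(1/3)*sqrt(3)*x/2) + C2*cos(2^(1/3)*sqrt(3)*x/2))*exp(2^(1/3)*x/2)


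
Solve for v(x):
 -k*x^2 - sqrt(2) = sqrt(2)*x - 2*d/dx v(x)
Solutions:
 v(x) = C1 + k*x^3/6 + sqrt(2)*x^2/4 + sqrt(2)*x/2


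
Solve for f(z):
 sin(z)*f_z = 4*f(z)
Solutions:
 f(z) = C1*(cos(z)^2 - 2*cos(z) + 1)/(cos(z)^2 + 2*cos(z) + 1)


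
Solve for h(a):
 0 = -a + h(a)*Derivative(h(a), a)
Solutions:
 h(a) = -sqrt(C1 + a^2)
 h(a) = sqrt(C1 + a^2)


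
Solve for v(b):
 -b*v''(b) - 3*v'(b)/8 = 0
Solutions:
 v(b) = C1 + C2*b^(5/8)


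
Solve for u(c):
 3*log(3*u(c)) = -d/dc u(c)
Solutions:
 Integral(1/(log(_y) + log(3)), (_y, u(c)))/3 = C1 - c


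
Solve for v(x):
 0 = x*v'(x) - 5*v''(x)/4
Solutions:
 v(x) = C1 + C2*erfi(sqrt(10)*x/5)


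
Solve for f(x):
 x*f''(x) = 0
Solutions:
 f(x) = C1 + C2*x


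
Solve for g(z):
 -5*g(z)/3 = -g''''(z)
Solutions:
 g(z) = C1*exp(-3^(3/4)*5^(1/4)*z/3) + C2*exp(3^(3/4)*5^(1/4)*z/3) + C3*sin(3^(3/4)*5^(1/4)*z/3) + C4*cos(3^(3/4)*5^(1/4)*z/3)


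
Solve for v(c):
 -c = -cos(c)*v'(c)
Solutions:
 v(c) = C1 + Integral(c/cos(c), c)


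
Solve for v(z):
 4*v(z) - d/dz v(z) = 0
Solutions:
 v(z) = C1*exp(4*z)


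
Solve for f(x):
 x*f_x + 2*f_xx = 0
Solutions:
 f(x) = C1 + C2*erf(x/2)


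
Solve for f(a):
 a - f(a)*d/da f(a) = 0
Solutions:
 f(a) = -sqrt(C1 + a^2)
 f(a) = sqrt(C1 + a^2)


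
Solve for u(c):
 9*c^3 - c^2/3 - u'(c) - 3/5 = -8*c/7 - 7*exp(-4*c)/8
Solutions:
 u(c) = C1 + 9*c^4/4 - c^3/9 + 4*c^2/7 - 3*c/5 - 7*exp(-4*c)/32


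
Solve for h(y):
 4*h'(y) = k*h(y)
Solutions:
 h(y) = C1*exp(k*y/4)


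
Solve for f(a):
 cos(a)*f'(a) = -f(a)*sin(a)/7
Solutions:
 f(a) = C1*cos(a)^(1/7)


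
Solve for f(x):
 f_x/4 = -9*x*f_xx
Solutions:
 f(x) = C1 + C2*x^(35/36)


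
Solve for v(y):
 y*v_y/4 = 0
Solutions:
 v(y) = C1


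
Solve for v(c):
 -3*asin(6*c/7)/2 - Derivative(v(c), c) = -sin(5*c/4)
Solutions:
 v(c) = C1 - 3*c*asin(6*c/7)/2 - sqrt(49 - 36*c^2)/4 - 4*cos(5*c/4)/5


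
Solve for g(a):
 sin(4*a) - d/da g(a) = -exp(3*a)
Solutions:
 g(a) = C1 + exp(3*a)/3 - cos(4*a)/4


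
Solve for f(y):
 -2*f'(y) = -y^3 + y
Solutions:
 f(y) = C1 + y^4/8 - y^2/4


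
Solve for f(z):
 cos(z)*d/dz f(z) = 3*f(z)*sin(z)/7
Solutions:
 f(z) = C1/cos(z)^(3/7)


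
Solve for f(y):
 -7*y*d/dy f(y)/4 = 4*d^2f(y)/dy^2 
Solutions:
 f(y) = C1 + C2*erf(sqrt(14)*y/8)


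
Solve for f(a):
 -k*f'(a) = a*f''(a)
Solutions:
 f(a) = C1 + a^(1 - re(k))*(C2*sin(log(a)*Abs(im(k))) + C3*cos(log(a)*im(k)))


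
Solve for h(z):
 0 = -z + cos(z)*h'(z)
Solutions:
 h(z) = C1 + Integral(z/cos(z), z)


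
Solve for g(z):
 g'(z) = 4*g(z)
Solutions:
 g(z) = C1*exp(4*z)


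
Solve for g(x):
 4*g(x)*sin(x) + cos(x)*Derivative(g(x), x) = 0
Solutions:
 g(x) = C1*cos(x)^4


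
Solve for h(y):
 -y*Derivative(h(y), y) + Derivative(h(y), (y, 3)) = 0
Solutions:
 h(y) = C1 + Integral(C2*airyai(y) + C3*airybi(y), y)


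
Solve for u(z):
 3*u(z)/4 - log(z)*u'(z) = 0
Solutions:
 u(z) = C1*exp(3*li(z)/4)


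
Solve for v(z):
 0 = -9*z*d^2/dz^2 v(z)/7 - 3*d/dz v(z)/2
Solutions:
 v(z) = C1 + C2/z^(1/6)


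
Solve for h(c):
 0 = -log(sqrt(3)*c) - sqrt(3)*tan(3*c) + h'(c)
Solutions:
 h(c) = C1 + c*log(c) - c + c*log(3)/2 - sqrt(3)*log(cos(3*c))/3


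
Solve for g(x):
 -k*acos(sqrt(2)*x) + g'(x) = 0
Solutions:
 g(x) = C1 + k*(x*acos(sqrt(2)*x) - sqrt(2)*sqrt(1 - 2*x^2)/2)


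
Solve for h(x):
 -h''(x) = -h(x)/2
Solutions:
 h(x) = C1*exp(-sqrt(2)*x/2) + C2*exp(sqrt(2)*x/2)


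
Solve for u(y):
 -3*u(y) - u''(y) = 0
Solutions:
 u(y) = C1*sin(sqrt(3)*y) + C2*cos(sqrt(3)*y)


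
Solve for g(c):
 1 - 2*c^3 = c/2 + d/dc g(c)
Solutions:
 g(c) = C1 - c^4/2 - c^2/4 + c


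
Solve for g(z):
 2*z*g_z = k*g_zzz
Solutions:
 g(z) = C1 + Integral(C2*airyai(2^(1/3)*z*(1/k)^(1/3)) + C3*airybi(2^(1/3)*z*(1/k)^(1/3)), z)


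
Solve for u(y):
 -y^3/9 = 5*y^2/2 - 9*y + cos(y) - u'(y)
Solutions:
 u(y) = C1 + y^4/36 + 5*y^3/6 - 9*y^2/2 + sin(y)


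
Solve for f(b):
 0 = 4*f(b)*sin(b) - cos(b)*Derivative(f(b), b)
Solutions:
 f(b) = C1/cos(b)^4


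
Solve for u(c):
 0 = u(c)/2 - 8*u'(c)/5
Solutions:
 u(c) = C1*exp(5*c/16)


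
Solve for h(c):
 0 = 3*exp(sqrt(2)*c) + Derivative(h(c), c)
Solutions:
 h(c) = C1 - 3*sqrt(2)*exp(sqrt(2)*c)/2


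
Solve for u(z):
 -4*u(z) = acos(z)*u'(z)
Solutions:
 u(z) = C1*exp(-4*Integral(1/acos(z), z))


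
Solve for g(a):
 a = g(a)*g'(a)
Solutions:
 g(a) = -sqrt(C1 + a^2)
 g(a) = sqrt(C1 + a^2)


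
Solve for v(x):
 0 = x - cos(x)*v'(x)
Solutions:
 v(x) = C1 + Integral(x/cos(x), x)


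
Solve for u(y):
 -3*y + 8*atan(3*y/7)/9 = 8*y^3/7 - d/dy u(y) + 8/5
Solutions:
 u(y) = C1 + 2*y^4/7 + 3*y^2/2 - 8*y*atan(3*y/7)/9 + 8*y/5 + 28*log(9*y^2 + 49)/27


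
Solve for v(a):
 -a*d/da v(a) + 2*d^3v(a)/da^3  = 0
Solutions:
 v(a) = C1 + Integral(C2*airyai(2^(2/3)*a/2) + C3*airybi(2^(2/3)*a/2), a)


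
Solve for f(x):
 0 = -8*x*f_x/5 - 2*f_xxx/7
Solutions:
 f(x) = C1 + Integral(C2*airyai(-28^(1/3)*5^(2/3)*x/5) + C3*airybi(-28^(1/3)*5^(2/3)*x/5), x)
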